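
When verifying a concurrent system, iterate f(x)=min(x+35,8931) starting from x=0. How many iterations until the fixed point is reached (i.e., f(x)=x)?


Step 1: x=0, cap=8931, increment=35
Step 2: x grows by 35 each step until capped at 8931; fixed point is x=8931
Step 3: iterations = ceil(8931/35) = 256

256


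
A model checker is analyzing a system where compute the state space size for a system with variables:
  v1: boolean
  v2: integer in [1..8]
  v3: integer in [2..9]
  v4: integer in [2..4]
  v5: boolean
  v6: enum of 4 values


State space = product of domain sizes of all variables.
Domain sizes:
  v1 (boolean): 2
  v2 (integer in [1..8]): 8
  v3 (integer in [2..9]): 8
  v4 (integer in [2..4]): 3
  v5 (boolean): 2
  v6 (enum of 4 values): 4
Product = 2 * 8 * 8 * 3 * 2 * 4 = 3072

3072


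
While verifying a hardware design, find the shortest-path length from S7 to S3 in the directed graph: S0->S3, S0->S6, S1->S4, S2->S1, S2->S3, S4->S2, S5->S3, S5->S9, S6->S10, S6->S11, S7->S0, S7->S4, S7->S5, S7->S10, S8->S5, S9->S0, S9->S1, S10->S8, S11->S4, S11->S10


BFS layer-by-layer from S7:
  dist 0: {S7}
  dist 1: {S0, S4, S5, S10}
  dist 2: {S2, S3, S6, S8, S9}
  -> S3 reached at distance 2
Shortest path length = 2

2


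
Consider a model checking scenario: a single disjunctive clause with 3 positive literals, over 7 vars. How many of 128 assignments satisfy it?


Step 1: Total=2^7=128
Step 2: Unsat when all 3 false: 2^4=16
Step 3: Sat=128-16=112

112


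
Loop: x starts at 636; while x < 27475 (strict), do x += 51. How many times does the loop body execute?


Step 1: x goes from 636 toward 27475 by 51; the body runs while x<27475, so iterations = ceil((bound-start)/step)
Step 2: Distance=26839
Step 3: ceil(26839/51)=527

527


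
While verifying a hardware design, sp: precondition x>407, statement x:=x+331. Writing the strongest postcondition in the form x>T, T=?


Formula: sp(P, x:=E) = exists old_x. (x = E[old_x/x]) AND P[old_x/x] (old_x is the value of x before the assignment; eliminate old_x by solving x = E[old_x/x] for old_x)
Step 1: Precondition P: x>407, i.e. old_x > 407
Step 2: Assignment gives x = old_x + 331, so old_x = x - 331
Step 3: Substitute into P: x - 331 > 407
Step 4: Simplify: x > 407+331 = 738

738


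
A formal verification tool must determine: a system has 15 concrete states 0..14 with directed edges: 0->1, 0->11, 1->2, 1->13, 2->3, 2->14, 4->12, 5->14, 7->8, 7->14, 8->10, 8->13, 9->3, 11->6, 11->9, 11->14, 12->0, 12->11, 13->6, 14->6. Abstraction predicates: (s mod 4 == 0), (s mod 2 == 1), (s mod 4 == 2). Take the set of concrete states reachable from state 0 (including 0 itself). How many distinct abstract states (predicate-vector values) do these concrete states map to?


BFS from 0:
Concrete reachable: {0, 1, 2, 3, 6, 9, 11, 13, 14}
Abstract via predicates (s mod 4 == 0), (s mod 2 == 1), (s mod 4 == 2):
  (0,0,1) <- {2, 6, 14}
  (0,1,0) <- {1, 3, 9, 11, 13}
  (1,0,0) <- {0}
Distinct abstract states = 3

3


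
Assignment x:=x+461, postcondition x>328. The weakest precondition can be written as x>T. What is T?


Formula: wp(x:=E, P) = P[E/x] (substitute E for x in postcondition)
Step 1: Postcondition: x>328
Step 2: Substitute x+461 for x: x+461>328
Step 3: Solve for x: x > 328-461 = -133

-133


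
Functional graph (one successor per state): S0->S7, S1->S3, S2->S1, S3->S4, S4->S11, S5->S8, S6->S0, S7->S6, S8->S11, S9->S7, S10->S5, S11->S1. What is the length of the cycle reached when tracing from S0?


Trace from S0 until a state repeats:
  S0 -> S7 -> S6 -> S0
S0 first seen at step 0, revisited at step 3.
Cycle length = 3 - 0 = 3

3


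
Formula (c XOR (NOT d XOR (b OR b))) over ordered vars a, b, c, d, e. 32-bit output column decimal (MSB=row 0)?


Formula: (c XOR (NOT d XOR (b OR b))) over a, b, c, d, e (32 rows)
Evaluate each row (bits = a,b,c,d,e, MSB first):
  row 0 [00000]: (0 XOR (NOT 0 XOR (0 OR 0))) -> 1
  row 1 [00001]: (0 XOR (NOT 0 XOR (0 OR 0))) -> 1
  row 2 [00010]: (0 XOR (NOT 1 XOR (0 OR 0))) -> 0
  row 3 [00011]: (0 XOR (NOT 1 XOR (0 OR 0))) -> 0
  row 4 [00100]: (1 XOR (NOT 0 XOR (0 OR 0))) -> 0
  row 5 [00101]: (1 XOR (NOT 0 XOR (0 OR 0))) -> 0
  row 6 [00110]: (1 XOR (NOT 1 XOR (0 OR 0))) -> 1
  row 7 [00111]: (1 XOR (NOT 1 XOR (0 OR 0))) -> 1
  row 8 [01000]: (0 XOR (NOT 0 XOR (1 OR 1))) -> 0
  row 9 [01001]: (0 XOR (NOT 0 XOR (1 OR 1))) -> 0
  row 10 [01010]: (0 XOR (NOT 1 XOR (1 OR 1))) -> 1
  row 11 [01011]: (0 XOR (NOT 1 XOR (1 OR 1))) -> 1
  row 12 [01100]: (1 XOR (NOT 0 XOR (1 OR 1))) -> 1
  row 13 [01101]: (1 XOR (NOT 0 XOR (1 OR 1))) -> 1
  row 14 [01110]: (1 XOR (NOT 1 XOR (1 OR 1))) -> 0
  row 15 [01111]: (1 XOR (NOT 1 XOR (1 OR 1))) -> 0
  row 16 [10000]: (0 XOR (NOT 0 XOR (0 OR 0))) -> 1
  row 17 [10001]: (0 XOR (NOT 0 XOR (0 OR 0))) -> 1
  row 18 [10010]: (0 XOR (NOT 1 XOR (0 OR 0))) -> 0
  row 19 [10011]: (0 XOR (NOT 1 XOR (0 OR 0))) -> 0
  row 20 [10100]: (1 XOR (NOT 0 XOR (0 OR 0))) -> 0
  row 21 [10101]: (1 XOR (NOT 0 XOR (0 OR 0))) -> 0
  row 22 [10110]: (1 XOR (NOT 1 XOR (0 OR 0))) -> 1
  row 23 [10111]: (1 XOR (NOT 1 XOR (0 OR 0))) -> 1
  row 24 [11000]: (0 XOR (NOT 0 XOR (1 OR 1))) -> 0
  row 25 [11001]: (0 XOR (NOT 0 XOR (1 OR 1))) -> 0
  row 26 [11010]: (0 XOR (NOT 1 XOR (1 OR 1))) -> 1
  row 27 [11011]: (0 XOR (NOT 1 XOR (1 OR 1))) -> 1
  row 28 [11100]: (1 XOR (NOT 0 XOR (1 OR 1))) -> 1
  row 29 [11101]: (1 XOR (NOT 0 XOR (1 OR 1))) -> 1
  row 30 [11110]: (1 XOR (NOT 1 XOR (1 OR 1))) -> 0
  row 31 [11111]: (1 XOR (NOT 1 XOR (1 OR 1))) -> 0
Full result column, 4 rows per line (a,b,c fixed per line; d,e runs 00..11 left to right):
  rows 0-3 [a,b,c=000]: 1100  = hex C
  rows 4-7 [a,b,c=001]: 0011  = hex 3
  rows 8-11 [a,b,c=010]: 0011  = hex 3
  rows 12-15 [a,b,c=011]: 1100  = hex C
  rows 16-19 [a,b,c=100]: 1100  = hex C
  rows 20-23 [a,b,c=101]: 0011  = hex 3
  rows 24-27 [a,b,c=110]: 0011  = hex 3
  rows 28-31 [a,b,c=111]: 1100  = hex C
Output column (row 0 .. row 31) = 11000011001111001100001100111100
Output column grouped in 4s = 1100 0011 0011 1100 1100 0011 0011 1100 = 0xC33CC33C
Convert to decimal digit by digit (value = value*16 + digit):
  C -> 12
  12*16 + 3 = 195
  195*16 + 3 = 3123
  3123*16 + 12 (C) = 49980
  49980*16 + 12 (C) = 799692
  799692*16 + 3 = 12795075
  12795075*16 + 3 = 204721203
  204721203*16 + 12 (C) = 3275539260
Decimal = 3275539260

3275539260


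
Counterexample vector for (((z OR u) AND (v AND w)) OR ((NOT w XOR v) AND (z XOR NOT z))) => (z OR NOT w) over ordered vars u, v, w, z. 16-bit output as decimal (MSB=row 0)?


F1 = (((z OR u) AND (v AND w)) OR ((NOT w XOR v) AND (z XOR NOT z)))
F2 = (z OR NOT w)
Counterexample to F1=>F2 is where F1=1 and F2=0.
Evaluate each row (bits = u,v,w,z, MSB first):
  row 0 [0000]: F1=1 F2=1 -> F1&~F2 -> 0
  row 1 [0001]: F1=1 F2=1 -> F1&~F2 -> 0
  row 2 [0010]: F1=0 F2=0 -> F1&~F2 -> 0
  row 3 [0011]: F1=0 F2=1 -> F1&~F2 -> 0
  row 4 [0100]: F1=0 F2=1 -> F1&~F2 -> 0
  row 5 [0101]: F1=0 F2=1 -> F1&~F2 -> 0
  row 6 [0110]: F1=1 F2=0 -> F1&~F2 -> 1
  row 7 [0111]: F1=1 F2=1 -> F1&~F2 -> 0
  row 8 [1000]: F1=1 F2=1 -> F1&~F2 -> 0
  row 9 [1001]: F1=1 F2=1 -> F1&~F2 -> 0
  row 10 [1010]: F1=0 F2=0 -> F1&~F2 -> 0
  row 11 [1011]: F1=0 F2=1 -> F1&~F2 -> 0
  row 12 [1100]: F1=0 F2=1 -> F1&~F2 -> 0
  row 13 [1101]: F1=0 F2=1 -> F1&~F2 -> 0
  row 14 [1110]: F1=1 F2=0 -> F1&~F2 -> 1
  row 15 [1111]: F1=1 F2=1 -> F1&~F2 -> 0
Full result column, 4 rows per line (u,v fixed per line; w,z runs 00..11 left to right):
  rows 0-3 [u,v=00]: 0000  = hex 0
  rows 4-7 [u,v=01]: 0010  = hex 2
  rows 8-11 [u,v=10]: 0000  = hex 0
  rows 12-15 [u,v=11]: 0010  = hex 2
Counterexample vector (row 0 .. row 15) = 0000001000000010
Output column grouped in 4s = 0000 0010 0000 0010 = 0x0202
Convert to decimal digit by digit (value = value*16 + digit):
  0 -> 0
  0*16 + 2 = 2
  2*16 + 0 = 32
  32*16 + 2 = 514
Decimal = 514

514


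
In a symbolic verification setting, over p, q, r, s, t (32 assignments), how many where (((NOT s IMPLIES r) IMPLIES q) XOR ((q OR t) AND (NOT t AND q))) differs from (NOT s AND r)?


F1 = (((NOT s IMPLIES r) IMPLIES q) XOR ((q OR t) AND (NOT t AND q)))
F2 = (NOT s AND r)
Evaluate both on each of 32 rows (bits = p,q,r,s,t):
  row 0 [00000]: F1=1 F2=0 (differ) -> 1
  row 1 [00001]: F1=1 F2=0 (differ) -> 1
  row 2 [00010]: F1=0 F2=0 -> 0
  row 3 [00011]: F1=0 F2=0 -> 0
  row 4 [00100]: F1=0 F2=1 (differ) -> 1
  row 5 [00101]: F1=0 F2=1 (differ) -> 1
  row 6 [00110]: F1=0 F2=0 -> 0
  row 7 [00111]: F1=0 F2=0 -> 0
  row 8 [01000]: F1=0 F2=0 -> 0
  row 9 [01001]: F1=1 F2=0 (differ) -> 1
  row 10 [01010]: F1=0 F2=0 -> 0
  row 11 [01011]: F1=1 F2=0 (differ) -> 1
  row 12 [01100]: F1=0 F2=1 (differ) -> 1
  row 13 [01101]: F1=1 F2=1 -> 0
  row 14 [01110]: F1=0 F2=0 -> 0
  row 15 [01111]: F1=1 F2=0 (differ) -> 1
  row 16 [10000]: F1=1 F2=0 (differ) -> 1
  row 17 [10001]: F1=1 F2=0 (differ) -> 1
  row 18 [10010]: F1=0 F2=0 -> 0
  row 19 [10011]: F1=0 F2=0 -> 0
  row 20 [10100]: F1=0 F2=1 (differ) -> 1
  row 21 [10101]: F1=0 F2=1 (differ) -> 1
  row 22 [10110]: F1=0 F2=0 -> 0
  row 23 [10111]: F1=0 F2=0 -> 0
  row 24 [11000]: F1=0 F2=0 -> 0
  row 25 [11001]: F1=1 F2=0 (differ) -> 1
  row 26 [11010]: F1=0 F2=0 -> 0
  row 27 [11011]: F1=1 F2=0 (differ) -> 1
  row 28 [11100]: F1=0 F2=1 (differ) -> 1
  row 29 [11101]: F1=1 F2=1 -> 0
  row 30 [11110]: F1=0 F2=0 -> 0
  row 31 [11111]: F1=1 F2=0 (differ) -> 1
Full result column, 8 rows per line (p,q fixed per line; r,s,t runs 000..111 left to right):
  rows 0-7 [p,q=00]: 11001100  (ones: 4)
  rows 8-15 [p,q=01]: 01011001  (ones: 4)
  rows 16-23 [p,q=10]: 11001100  (ones: 4)
  rows 24-31 [p,q=11]: 01011001  (ones: 4)
Disagreements = 4+4+4+4 = 16

16


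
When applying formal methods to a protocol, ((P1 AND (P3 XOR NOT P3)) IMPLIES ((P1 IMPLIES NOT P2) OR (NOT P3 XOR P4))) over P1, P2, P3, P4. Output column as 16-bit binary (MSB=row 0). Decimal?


Formula: ((P1 AND (P3 XOR NOT P3)) IMPLIES ((P1 IMPLIES NOT P2) OR (NOT P3 XOR P4))) over P1, P2, P3, P4 (16 rows)
Evaluate each row (bits = P1,P2,P3,P4, MSB first):
  row 0 [0000]: ((0 AND (0 XOR NOT 0)) IMPLIES ((0 IMPLIES NOT 0) OR (NOT 0 XOR 0))) -> 1
  row 1 [0001]: ((0 AND (0 XOR NOT 0)) IMPLIES ((0 IMPLIES NOT 0) OR (NOT 0 XOR 1))) -> 1
  row 2 [0010]: ((0 AND (1 XOR NOT 1)) IMPLIES ((0 IMPLIES NOT 0) OR (NOT 1 XOR 0))) -> 1
  row 3 [0011]: ((0 AND (1 XOR NOT 1)) IMPLIES ((0 IMPLIES NOT 0) OR (NOT 1 XOR 1))) -> 1
  row 4 [0100]: ((0 AND (0 XOR NOT 0)) IMPLIES ((0 IMPLIES NOT 1) OR (NOT 0 XOR 0))) -> 1
  row 5 [0101]: ((0 AND (0 XOR NOT 0)) IMPLIES ((0 IMPLIES NOT 1) OR (NOT 0 XOR 1))) -> 1
  row 6 [0110]: ((0 AND (1 XOR NOT 1)) IMPLIES ((0 IMPLIES NOT 1) OR (NOT 1 XOR 0))) -> 1
  row 7 [0111]: ((0 AND (1 XOR NOT 1)) IMPLIES ((0 IMPLIES NOT 1) OR (NOT 1 XOR 1))) -> 1
  row 8 [1000]: ((1 AND (0 XOR NOT 0)) IMPLIES ((1 IMPLIES NOT 0) OR (NOT 0 XOR 0))) -> 1
  row 9 [1001]: ((1 AND (0 XOR NOT 0)) IMPLIES ((1 IMPLIES NOT 0) OR (NOT 0 XOR 1))) -> 1
  row 10 [1010]: ((1 AND (1 XOR NOT 1)) IMPLIES ((1 IMPLIES NOT 0) OR (NOT 1 XOR 0))) -> 1
  row 11 [1011]: ((1 AND (1 XOR NOT 1)) IMPLIES ((1 IMPLIES NOT 0) OR (NOT 1 XOR 1))) -> 1
  row 12 [1100]: ((1 AND (0 XOR NOT 0)) IMPLIES ((1 IMPLIES NOT 1) OR (NOT 0 XOR 0))) -> 1
  row 13 [1101]: ((1 AND (0 XOR NOT 0)) IMPLIES ((1 IMPLIES NOT 1) OR (NOT 0 XOR 1))) -> 0
  row 14 [1110]: ((1 AND (1 XOR NOT 1)) IMPLIES ((1 IMPLIES NOT 1) OR (NOT 1 XOR 0))) -> 0
  row 15 [1111]: ((1 AND (1 XOR NOT 1)) IMPLIES ((1 IMPLIES NOT 1) OR (NOT 1 XOR 1))) -> 1
Full result column, 4 rows per line (P1,P2 fixed per line; P3,P4 runs 00..11 left to right):
  rows 0-3 [P1,P2=00]: 1111  = hex F
  rows 4-7 [P1,P2=01]: 1111  = hex F
  rows 8-11 [P1,P2=10]: 1111  = hex F
  rows 12-15 [P1,P2=11]: 1001  = hex 9
Output column (row 0 .. row 15) = 1111111111111001
Output column grouped in 4s = 1111 1111 1111 1001 = 0xFFF9
Convert to decimal digit by digit (value = value*16 + digit):
  F -> 15
  15*16 + 15 (F) = 255
  255*16 + 15 (F) = 4095
  4095*16 + 9 = 65529
Decimal = 65529

65529


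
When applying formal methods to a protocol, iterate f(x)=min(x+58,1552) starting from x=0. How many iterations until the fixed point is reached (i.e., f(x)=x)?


Step 1: x=0, cap=1552, increment=58
Step 2: x grows by 58 each step until capped at 1552; fixed point is x=1552
Step 3: iterations = ceil(1552/58) = 27

27


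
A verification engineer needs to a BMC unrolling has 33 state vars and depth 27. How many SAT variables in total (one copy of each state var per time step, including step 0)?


BMC unrolls to depth k, creating one copy of each state var for steps 0..k.
Step count = 27 + 1 = 28 (steps 0 through 27)
Vars per step = 33
Total = 33 * 28 = 924

924


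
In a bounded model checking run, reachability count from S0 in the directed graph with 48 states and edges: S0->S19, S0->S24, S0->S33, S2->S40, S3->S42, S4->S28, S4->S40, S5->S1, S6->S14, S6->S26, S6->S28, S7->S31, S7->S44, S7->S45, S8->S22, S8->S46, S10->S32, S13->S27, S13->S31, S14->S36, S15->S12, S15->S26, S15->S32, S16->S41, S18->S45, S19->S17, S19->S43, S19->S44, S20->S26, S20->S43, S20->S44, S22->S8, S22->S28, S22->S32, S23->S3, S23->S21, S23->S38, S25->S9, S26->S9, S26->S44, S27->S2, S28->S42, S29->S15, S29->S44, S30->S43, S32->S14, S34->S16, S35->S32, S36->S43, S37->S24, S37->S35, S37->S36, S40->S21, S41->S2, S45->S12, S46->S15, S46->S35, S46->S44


BFS from S0:
  layer 0: {S0}
  layer 1: {S19, S24, S33}
  layer 2: {S17, S43, S44}
Reachable set: {S0, S17, S19, S24, S33, S43, S44}
Count = 7

7


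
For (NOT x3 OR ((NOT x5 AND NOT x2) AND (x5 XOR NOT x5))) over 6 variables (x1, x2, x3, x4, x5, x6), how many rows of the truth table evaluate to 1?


Formula: (NOT x3 OR ((NOT x5 AND NOT x2) AND (x5 XOR NOT x5))) over 6 vars (64 rows)
Evaluate each row (x1, x2, x3, x4, x5, x6 as bits, MSB first):
  row 0 [000000]: (NOT 0 OR ((NOT 0 AND NOT 0) AND (0 XOR NOT 0))) -> 1
  row 1 [000001]: (NOT 0 OR ((NOT 0 AND NOT 0) AND (0 XOR NOT 0))) -> 1
  row 2 [000010]: (NOT 0 OR ((NOT 1 AND NOT 0) AND (1 XOR NOT 1))) -> 1
  row 3 [000011]: (NOT 0 OR ((NOT 1 AND NOT 0) AND (1 XOR NOT 1))) -> 1
  row 4 [000100]: (NOT 0 OR ((NOT 0 AND NOT 0) AND (0 XOR NOT 0))) -> 1
  (every remaining row is evaluated the same way; all 64 results are listed next)
Full result column, 8 rows per line (x1,x2,x3 fixed per line; x4,x5,x6 runs 000..111 left to right):
  rows 0-7 [x1,x2,x3=000]: 11111111  (ones: 8)
  rows 8-15 [x1,x2,x3=001]: 11001100  (ones: 4)
  rows 16-23 [x1,x2,x3=010]: 11111111  (ones: 8)
  rows 24-31 [x1,x2,x3=011]: 00000000  (ones: 0)
  rows 32-39 [x1,x2,x3=100]: 11111111  (ones: 8)
  rows 40-47 [x1,x2,x3=101]: 11001100  (ones: 4)
  rows 48-55 [x1,x2,x3=110]: 11111111  (ones: 8)
  rows 56-63 [x1,x2,x3=111]: 00000000  (ones: 0)
Count of 1-rows = 8+4+8+0+8+4+8+0 = 40

40


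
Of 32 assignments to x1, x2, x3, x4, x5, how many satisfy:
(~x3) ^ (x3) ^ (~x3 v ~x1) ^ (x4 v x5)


CNF with 4 clauses over 5 vars (32 assignments).
An assignment satisfies CNF iff every clause has >=1 true literal.
Check each row (bits = x1,x2,x3,x4,x5; clause T/F shown):
  row 0 [00000]: clauses=TFTF -> 0
  row 1 [00001]: clauses=TFTT -> 0
  row 2 [00010]: clauses=TFTT -> 0
  row 3 [00011]: clauses=TFTT -> 0
  row 4 [00100]: clauses=FTTF -> 0
  row 5 [00101]: clauses=FTTT -> 0
  row 6 [00110]: clauses=FTTT -> 0
  row 7 [00111]: clauses=FTTT -> 0
  row 8 [01000]: clauses=TFTF -> 0
  row 9 [01001]: clauses=TFTT -> 0
  row 10 [01010]: clauses=TFTT -> 0
  row 11 [01011]: clauses=TFTT -> 0
  row 12 [01100]: clauses=FTTF -> 0
  row 13 [01101]: clauses=FTTT -> 0
  row 14 [01110]: clauses=FTTT -> 0
  row 15 [01111]: clauses=FTTT -> 0
  row 16 [10000]: clauses=TFTF -> 0
  row 17 [10001]: clauses=TFTT -> 0
  row 18 [10010]: clauses=TFTT -> 0
  row 19 [10011]: clauses=TFTT -> 0
  row 20 [10100]: clauses=FTFF -> 0
  row 21 [10101]: clauses=FTFT -> 0
  row 22 [10110]: clauses=FTFT -> 0
  row 23 [10111]: clauses=FTFT -> 0
  row 24 [11000]: clauses=TFTF -> 0
  row 25 [11001]: clauses=TFTT -> 0
  row 26 [11010]: clauses=TFTT -> 0
  row 27 [11011]: clauses=TFTT -> 0
  row 28 [11100]: clauses=FTFF -> 0
  row 29 [11101]: clauses=FTFT -> 0
  row 30 [11110]: clauses=FTFT -> 0
  row 31 [11111]: clauses=FTFT -> 0
Full result column, 8 rows per line (x1,x2 fixed per line; x3,x4,x5 runs 000..111 left to right):
  rows 0-7 [x1,x2=00]: 00000000  (ones: 0)
  rows 8-15 [x1,x2=01]: 00000000  (ones: 0)
  rows 16-23 [x1,x2=10]: 00000000  (ones: 0)
  rows 24-31 [x1,x2=11]: 00000000  (ones: 0)
Satisfying assignments = 0+0+0+0 = 0

0


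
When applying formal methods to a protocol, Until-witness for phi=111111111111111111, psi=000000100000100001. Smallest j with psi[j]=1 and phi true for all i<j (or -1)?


(phi U psi) at 0: need smallest j with psi[j]=1 and phi[i]=1 for all i in [0,j).
Scan from step 0:
  step 0: phi=1, psi=0 -> continue
  step 1: phi=1, psi=0 -> continue
  step 2: phi=1, psi=0 -> continue
  step 3: phi=1, psi=0 -> continue
  step 6: psi=1 and phi held for [0,6) -> witness found
Witness step = 6

6


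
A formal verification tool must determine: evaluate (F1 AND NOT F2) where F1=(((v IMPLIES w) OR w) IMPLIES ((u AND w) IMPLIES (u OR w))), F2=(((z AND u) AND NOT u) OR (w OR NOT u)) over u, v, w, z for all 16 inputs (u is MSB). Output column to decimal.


F1 = (((v IMPLIES w) OR w) IMPLIES ((u AND w) IMPLIES (u OR w)))
F2 = (((z AND u) AND NOT u) OR (w OR NOT u))
Counterexample to F1=>F2 is where F1=1 and F2=0.
Evaluate each row (bits = u,v,w,z, MSB first):
  row 0 [0000]: F1=1 F2=1 -> F1&~F2 -> 0
  row 1 [0001]: F1=1 F2=1 -> F1&~F2 -> 0
  row 2 [0010]: F1=1 F2=1 -> F1&~F2 -> 0
  row 3 [0011]: F1=1 F2=1 -> F1&~F2 -> 0
  row 4 [0100]: F1=1 F2=1 -> F1&~F2 -> 0
  row 5 [0101]: F1=1 F2=1 -> F1&~F2 -> 0
  row 6 [0110]: F1=1 F2=1 -> F1&~F2 -> 0
  row 7 [0111]: F1=1 F2=1 -> F1&~F2 -> 0
  row 8 [1000]: F1=1 F2=0 -> F1&~F2 -> 1
  row 9 [1001]: F1=1 F2=0 -> F1&~F2 -> 1
  row 10 [1010]: F1=1 F2=1 -> F1&~F2 -> 0
  row 11 [1011]: F1=1 F2=1 -> F1&~F2 -> 0
  row 12 [1100]: F1=1 F2=0 -> F1&~F2 -> 1
  row 13 [1101]: F1=1 F2=0 -> F1&~F2 -> 1
  row 14 [1110]: F1=1 F2=1 -> F1&~F2 -> 0
  row 15 [1111]: F1=1 F2=1 -> F1&~F2 -> 0
Full result column, 4 rows per line (u,v fixed per line; w,z runs 00..11 left to right):
  rows 0-3 [u,v=00]: 0000  = hex 0
  rows 4-7 [u,v=01]: 0000  = hex 0
  rows 8-11 [u,v=10]: 1100  = hex C
  rows 12-15 [u,v=11]: 1100  = hex C
Counterexample vector (row 0 .. row 15) = 0000000011001100
Output column grouped in 4s = 0000 0000 1100 1100 = 0x00CC
Convert to decimal digit by digit (value = value*16 + digit):
  0 -> 0
  0*16 + 0 = 0
  0*16 + 12 (C) = 12
  12*16 + 12 (C) = 204
Decimal = 204

204


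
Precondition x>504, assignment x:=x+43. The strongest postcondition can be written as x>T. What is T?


Formula: sp(P, x:=E) = exists old_x. (x = E[old_x/x]) AND P[old_x/x] (old_x is the value of x before the assignment; eliminate old_x by solving x = E[old_x/x] for old_x)
Step 1: Precondition P: x>504, i.e. old_x > 504
Step 2: Assignment gives x = old_x + 43, so old_x = x - 43
Step 3: Substitute into P: x - 43 > 504
Step 4: Simplify: x > 504+43 = 547

547


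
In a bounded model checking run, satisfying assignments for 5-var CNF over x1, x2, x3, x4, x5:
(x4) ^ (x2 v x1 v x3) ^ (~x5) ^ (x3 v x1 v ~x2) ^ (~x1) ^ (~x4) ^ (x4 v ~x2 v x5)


CNF with 7 clauses over 5 vars (32 assignments).
An assignment satisfies CNF iff every clause has >=1 true literal.
Check each row (bits = x1,x2,x3,x4,x5; clause T/F shown):
  row 0 [00000]: clauses=FFTTTTT -> 0
  row 1 [00001]: clauses=FFFTTTT -> 0
  row 2 [00010]: clauses=TFTTTFT -> 0
  row 3 [00011]: clauses=TFFTTFT -> 0
  row 4 [00100]: clauses=FTTTTTT -> 0
  row 5 [00101]: clauses=FTFTTTT -> 0
  row 6 [00110]: clauses=TTTTTFT -> 0
  row 7 [00111]: clauses=TTFTTFT -> 0
  row 8 [01000]: clauses=FTTFTTF -> 0
  row 9 [01001]: clauses=FTFFTTT -> 0
  row 10 [01010]: clauses=TTTFTFT -> 0
  row 11 [01011]: clauses=TTFFTFT -> 0
  row 12 [01100]: clauses=FTTTTTF -> 0
  row 13 [01101]: clauses=FTFTTTT -> 0
  row 14 [01110]: clauses=TTTTTFT -> 0
  row 15 [01111]: clauses=TTFTTFT -> 0
  row 16 [10000]: clauses=FTTTFTT -> 0
  row 17 [10001]: clauses=FTFTFTT -> 0
  row 18 [10010]: clauses=TTTTFFT -> 0
  row 19 [10011]: clauses=TTFTFFT -> 0
  row 20 [10100]: clauses=FTTTFTT -> 0
  row 21 [10101]: clauses=FTFTFTT -> 0
  row 22 [10110]: clauses=TTTTFFT -> 0
  row 23 [10111]: clauses=TTFTFFT -> 0
  row 24 [11000]: clauses=FTTTFTF -> 0
  row 25 [11001]: clauses=FTFTFTT -> 0
  row 26 [11010]: clauses=TTTTFFT -> 0
  row 27 [11011]: clauses=TTFTFFT -> 0
  row 28 [11100]: clauses=FTTTFTF -> 0
  row 29 [11101]: clauses=FTFTFTT -> 0
  row 30 [11110]: clauses=TTTTFFT -> 0
  row 31 [11111]: clauses=TTFTFFT -> 0
Full result column, 8 rows per line (x1,x2 fixed per line; x3,x4,x5 runs 000..111 left to right):
  rows 0-7 [x1,x2=00]: 00000000  (ones: 0)
  rows 8-15 [x1,x2=01]: 00000000  (ones: 0)
  rows 16-23 [x1,x2=10]: 00000000  (ones: 0)
  rows 24-31 [x1,x2=11]: 00000000  (ones: 0)
Satisfying assignments = 0+0+0+0 = 0

0


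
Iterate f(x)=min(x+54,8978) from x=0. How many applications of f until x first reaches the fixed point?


Step 1: x=0, cap=8978, increment=54
Step 2: x grows by 54 each step until capped at 8978; fixed point is x=8978
Step 3: iterations = ceil(8978/54) = 167

167


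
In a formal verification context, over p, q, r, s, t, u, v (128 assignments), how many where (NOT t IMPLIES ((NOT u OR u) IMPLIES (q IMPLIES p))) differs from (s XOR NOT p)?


F1 = (NOT t IMPLIES ((NOT u OR u) IMPLIES (q IMPLIES p)))
F2 = (s XOR NOT p)
Evaluate both on each of 128 rows (bits = p,q,r,s,t,u,v):
  row 0 [0000000]: F1=1 F2=1 -> 0
  row 1 [0000001]: F1=1 F2=1 -> 0
  row 2 [0000010]: F1=1 F2=1 -> 0
  row 3 [0000011]: F1=1 F2=1 -> 0
  row 4 [0000100]: F1=1 F2=1 -> 0
  (every remaining row is evaluated the same way; all 128 results are listed next)
Full result column, 8 rows per line (p,q,r,s fixed per line; t,u,v runs 000..111 left to right):
  rows 0-7 [p,q,r,s=0000]: 00000000  (ones: 0)
  rows 8-15 [p,q,r,s=0001]: 11111111  (ones: 8)
  rows 16-23 [p,q,r,s=0010]: 00000000  (ones: 0)
  rows 24-31 [p,q,r,s=0011]: 11111111  (ones: 8)
  rows 32-39 [p,q,r,s=0100]: 11110000  (ones: 4)
  rows 40-47 [p,q,r,s=0101]: 00001111  (ones: 4)
  rows 48-55 [p,q,r,s=0110]: 11110000  (ones: 4)
  rows 56-63 [p,q,r,s=0111]: 00001111  (ones: 4)
  rows 64-71 [p,q,r,s=1000]: 11111111  (ones: 8)
  rows 72-79 [p,q,r,s=1001]: 00000000  (ones: 0)
  rows 80-87 [p,q,r,s=1010]: 11111111  (ones: 8)
  rows 88-95 [p,q,r,s=1011]: 00000000  (ones: 0)
  rows 96-103 [p,q,r,s=1100]: 11111111  (ones: 8)
  rows 104-111 [p,q,r,s=1101]: 00000000  (ones: 0)
  rows 112-119 [p,q,r,s=1110]: 11111111  (ones: 8)
  rows 120-127 [p,q,r,s=1111]: 00000000  (ones: 0)
Disagreements = 0+8+0+8+4+4+4+4+8+0+8+0+8+0+8+0 = 64

64


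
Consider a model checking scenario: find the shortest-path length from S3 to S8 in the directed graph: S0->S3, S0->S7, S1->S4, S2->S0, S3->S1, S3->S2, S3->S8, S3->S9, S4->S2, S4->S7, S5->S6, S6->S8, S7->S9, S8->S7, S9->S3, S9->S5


BFS layer-by-layer from S3:
  dist 0: {S3}
  dist 1: {S1, S2, S8, S9}
  -> S8 reached at distance 1
Shortest path length = 1

1


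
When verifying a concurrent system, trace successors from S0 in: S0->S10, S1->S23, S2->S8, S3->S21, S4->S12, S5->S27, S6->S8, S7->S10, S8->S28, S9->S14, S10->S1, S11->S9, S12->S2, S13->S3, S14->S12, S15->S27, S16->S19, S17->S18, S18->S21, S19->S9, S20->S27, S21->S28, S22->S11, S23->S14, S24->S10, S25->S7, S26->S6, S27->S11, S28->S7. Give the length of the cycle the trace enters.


Trace from S0 until a state repeats:
  S0 -> S10 -> S1 -> S23 -> S14 -> S12 -> S2 -> S8 -> S28 -> S7 -> S10
S10 first seen at step 1, revisited at step 10.
Cycle length = 10 - 1 = 9

9


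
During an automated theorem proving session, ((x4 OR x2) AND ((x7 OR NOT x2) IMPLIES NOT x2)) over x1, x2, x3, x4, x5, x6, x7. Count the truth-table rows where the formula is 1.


Formula: ((x4 OR x2) AND ((x7 OR NOT x2) IMPLIES NOT x2)) over 7 vars (128 rows)
Evaluate each row (x1, x2, x3, x4, x5, x6, x7 as bits, MSB first):
  row 0 [0000000]: ((0 OR 0) AND ((0 OR NOT 0) IMPLIES NOT 0)) -> 0
  row 1 [0000001]: ((0 OR 0) AND ((1 OR NOT 0) IMPLIES NOT 0)) -> 0
  row 2 [0000010]: ((0 OR 0) AND ((0 OR NOT 0) IMPLIES NOT 0)) -> 0
  row 3 [0000011]: ((0 OR 0) AND ((1 OR NOT 0) IMPLIES NOT 0)) -> 0
  row 4 [0000100]: ((0 OR 0) AND ((0 OR NOT 0) IMPLIES NOT 0)) -> 0
  (every remaining row is evaluated the same way; all 128 results are listed next)
Full result column, 8 rows per line (x1,x2,x3,x4 fixed per line; x5,x6,x7 runs 000..111 left to right):
  rows 0-7 [x1,x2,x3,x4=0000]: 00000000  (ones: 0)
  rows 8-15 [x1,x2,x3,x4=0001]: 11111111  (ones: 8)
  rows 16-23 [x1,x2,x3,x4=0010]: 00000000  (ones: 0)
  rows 24-31 [x1,x2,x3,x4=0011]: 11111111  (ones: 8)
  rows 32-39 [x1,x2,x3,x4=0100]: 10101010  (ones: 4)
  rows 40-47 [x1,x2,x3,x4=0101]: 10101010  (ones: 4)
  rows 48-55 [x1,x2,x3,x4=0110]: 10101010  (ones: 4)
  rows 56-63 [x1,x2,x3,x4=0111]: 10101010  (ones: 4)
  rows 64-71 [x1,x2,x3,x4=1000]: 00000000  (ones: 0)
  rows 72-79 [x1,x2,x3,x4=1001]: 11111111  (ones: 8)
  rows 80-87 [x1,x2,x3,x4=1010]: 00000000  (ones: 0)
  rows 88-95 [x1,x2,x3,x4=1011]: 11111111  (ones: 8)
  rows 96-103 [x1,x2,x3,x4=1100]: 10101010  (ones: 4)
  rows 104-111 [x1,x2,x3,x4=1101]: 10101010  (ones: 4)
  rows 112-119 [x1,x2,x3,x4=1110]: 10101010  (ones: 4)
  rows 120-127 [x1,x2,x3,x4=1111]: 10101010  (ones: 4)
Count of 1-rows = 0+8+0+8+4+4+4+4+0+8+0+8+4+4+4+4 = 64

64


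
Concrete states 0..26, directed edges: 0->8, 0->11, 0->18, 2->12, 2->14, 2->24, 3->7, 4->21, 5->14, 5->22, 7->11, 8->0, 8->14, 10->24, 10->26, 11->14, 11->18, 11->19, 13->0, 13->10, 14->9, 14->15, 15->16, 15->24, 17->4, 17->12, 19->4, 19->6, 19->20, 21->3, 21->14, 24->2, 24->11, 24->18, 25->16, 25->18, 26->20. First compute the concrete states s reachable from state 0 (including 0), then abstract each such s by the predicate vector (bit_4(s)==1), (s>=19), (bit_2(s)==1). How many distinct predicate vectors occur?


BFS from 0:
Concrete reachable: {0, 2, 3, 4, 6, 7, 8, 9, 11, 12, 14, 15, 16, 18, 19, 20, 21, 24}
Abstract via predicates (bit_4(s)==1), (s>=19), (bit_2(s)==1):
  (0,0,0) <- {0, 2, 3, 8, 9, 11}
  (0,0,1) <- {4, 6, 7, 12, 14, 15}
  (1,0,0) <- {16, 18}
  (1,1,0) <- {19, 24}
  (1,1,1) <- {20, 21}
Distinct abstract states = 5

5


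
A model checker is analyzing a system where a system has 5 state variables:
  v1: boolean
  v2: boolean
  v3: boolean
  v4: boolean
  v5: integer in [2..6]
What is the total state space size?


State space = product of domain sizes of all variables.
Domain sizes:
  v1 (boolean): 2
  v2 (boolean): 2
  v3 (boolean): 2
  v4 (boolean): 2
  v5 (integer in [2..6]): 5
Product = 2 * 2 * 2 * 2 * 5 = 80

80


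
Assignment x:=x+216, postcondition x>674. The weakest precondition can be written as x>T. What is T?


Formula: wp(x:=E, P) = P[E/x] (substitute E for x in postcondition)
Step 1: Postcondition: x>674
Step 2: Substitute x+216 for x: x+216>674
Step 3: Solve for x: x > 674-216 = 458

458


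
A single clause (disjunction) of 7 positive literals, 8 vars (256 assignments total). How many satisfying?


Step 1: Total=2^8=256
Step 2: Unsat when all 7 false: 2^1=2
Step 3: Sat=256-2=254

254


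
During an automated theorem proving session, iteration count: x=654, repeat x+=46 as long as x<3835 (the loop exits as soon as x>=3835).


Step 1: x goes from 654 toward 3835 by 46; the body runs while x<3835, so iterations = ceil((bound-start)/step)
Step 2: Distance=3181
Step 3: ceil(3181/46)=70

70


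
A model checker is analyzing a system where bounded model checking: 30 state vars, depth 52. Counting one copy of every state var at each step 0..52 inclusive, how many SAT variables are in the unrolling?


BMC unrolls to depth k, creating one copy of each state var for steps 0..k.
Step count = 52 + 1 = 53 (steps 0 through 52)
Vars per step = 30
Total = 30 * 53 = 1590

1590


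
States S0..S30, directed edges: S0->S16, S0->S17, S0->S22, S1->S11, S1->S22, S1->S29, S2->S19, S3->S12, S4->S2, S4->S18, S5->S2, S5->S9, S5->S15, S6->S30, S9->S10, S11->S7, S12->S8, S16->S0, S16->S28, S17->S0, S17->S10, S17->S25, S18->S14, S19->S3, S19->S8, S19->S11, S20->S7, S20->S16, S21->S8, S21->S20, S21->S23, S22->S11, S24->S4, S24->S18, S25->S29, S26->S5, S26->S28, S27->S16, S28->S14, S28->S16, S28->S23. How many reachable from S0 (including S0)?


BFS from S0:
  layer 0: {S0}
  layer 1: {S16, S17, S22}
  layer 2: {S10, S11, S25, S28}
  layer 3: {S7, S14, S23, S29}
Reachable set: {S0, S7, S10, S11, S14, S16, S17, S22, S23, S25, S28, S29}
Count = 12

12


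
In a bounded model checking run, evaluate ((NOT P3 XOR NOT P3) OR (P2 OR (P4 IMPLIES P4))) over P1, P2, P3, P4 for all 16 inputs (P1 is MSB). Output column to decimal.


Formula: ((NOT P3 XOR NOT P3) OR (P2 OR (P4 IMPLIES P4))) over P1, P2, P3, P4 (16 rows)
Evaluate each row (bits = P1,P2,P3,P4, MSB first):
  row 0 [0000]: ((NOT 0 XOR NOT 0) OR (0 OR (0 IMPLIES 0))) -> 1
  row 1 [0001]: ((NOT 0 XOR NOT 0) OR (0 OR (1 IMPLIES 1))) -> 1
  row 2 [0010]: ((NOT 1 XOR NOT 1) OR (0 OR (0 IMPLIES 0))) -> 1
  row 3 [0011]: ((NOT 1 XOR NOT 1) OR (0 OR (1 IMPLIES 1))) -> 1
  row 4 [0100]: ((NOT 0 XOR NOT 0) OR (1 OR (0 IMPLIES 0))) -> 1
  row 5 [0101]: ((NOT 0 XOR NOT 0) OR (1 OR (1 IMPLIES 1))) -> 1
  row 6 [0110]: ((NOT 1 XOR NOT 1) OR (1 OR (0 IMPLIES 0))) -> 1
  row 7 [0111]: ((NOT 1 XOR NOT 1) OR (1 OR (1 IMPLIES 1))) -> 1
  row 8 [1000]: ((NOT 0 XOR NOT 0) OR (0 OR (0 IMPLIES 0))) -> 1
  row 9 [1001]: ((NOT 0 XOR NOT 0) OR (0 OR (1 IMPLIES 1))) -> 1
  row 10 [1010]: ((NOT 1 XOR NOT 1) OR (0 OR (0 IMPLIES 0))) -> 1
  row 11 [1011]: ((NOT 1 XOR NOT 1) OR (0 OR (1 IMPLIES 1))) -> 1
  row 12 [1100]: ((NOT 0 XOR NOT 0) OR (1 OR (0 IMPLIES 0))) -> 1
  row 13 [1101]: ((NOT 0 XOR NOT 0) OR (1 OR (1 IMPLIES 1))) -> 1
  row 14 [1110]: ((NOT 1 XOR NOT 1) OR (1 OR (0 IMPLIES 0))) -> 1
  row 15 [1111]: ((NOT 1 XOR NOT 1) OR (1 OR (1 IMPLIES 1))) -> 1
Full result column, 4 rows per line (P1,P2 fixed per line; P3,P4 runs 00..11 left to right):
  rows 0-3 [P1,P2=00]: 1111  = hex F
  rows 4-7 [P1,P2=01]: 1111  = hex F
  rows 8-11 [P1,P2=10]: 1111  = hex F
  rows 12-15 [P1,P2=11]: 1111  = hex F
Output column (row 0 .. row 15) = 1111111111111111
Output column grouped in 4s = 1111 1111 1111 1111 = 0xFFFF
Convert to decimal digit by digit (value = value*16 + digit):
  F -> 15
  15*16 + 15 (F) = 255
  255*16 + 15 (F) = 4095
  4095*16 + 15 (F) = 65535
Decimal = 65535

65535


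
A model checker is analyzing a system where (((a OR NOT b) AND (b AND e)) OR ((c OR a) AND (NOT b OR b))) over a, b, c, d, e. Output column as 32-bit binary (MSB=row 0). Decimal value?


Formula: (((a OR NOT b) AND (b AND e)) OR ((c OR a) AND (NOT b OR b))) over a, b, c, d, e (32 rows)
Evaluate each row (bits = a,b,c,d,e, MSB first):
  row 0 [00000]: (((0 OR NOT 0) AND (0 AND 0)) OR ((0 OR 0) AND (NOT 0 OR 0))) -> 0
  row 1 [00001]: (((0 OR NOT 0) AND (0 AND 1)) OR ((0 OR 0) AND (NOT 0 OR 0))) -> 0
  row 2 [00010]: (((0 OR NOT 0) AND (0 AND 0)) OR ((0 OR 0) AND (NOT 0 OR 0))) -> 0
  row 3 [00011]: (((0 OR NOT 0) AND (0 AND 1)) OR ((0 OR 0) AND (NOT 0 OR 0))) -> 0
  row 4 [00100]: (((0 OR NOT 0) AND (0 AND 0)) OR ((1 OR 0) AND (NOT 0 OR 0))) -> 1
  row 5 [00101]: (((0 OR NOT 0) AND (0 AND 1)) OR ((1 OR 0) AND (NOT 0 OR 0))) -> 1
  row 6 [00110]: (((0 OR NOT 0) AND (0 AND 0)) OR ((1 OR 0) AND (NOT 0 OR 0))) -> 1
  row 7 [00111]: (((0 OR NOT 0) AND (0 AND 1)) OR ((1 OR 0) AND (NOT 0 OR 0))) -> 1
  row 8 [01000]: (((0 OR NOT 1) AND (1 AND 0)) OR ((0 OR 0) AND (NOT 1 OR 1))) -> 0
  row 9 [01001]: (((0 OR NOT 1) AND (1 AND 1)) OR ((0 OR 0) AND (NOT 1 OR 1))) -> 0
  row 10 [01010]: (((0 OR NOT 1) AND (1 AND 0)) OR ((0 OR 0) AND (NOT 1 OR 1))) -> 0
  row 11 [01011]: (((0 OR NOT 1) AND (1 AND 1)) OR ((0 OR 0) AND (NOT 1 OR 1))) -> 0
  row 12 [01100]: (((0 OR NOT 1) AND (1 AND 0)) OR ((1 OR 0) AND (NOT 1 OR 1))) -> 1
  row 13 [01101]: (((0 OR NOT 1) AND (1 AND 1)) OR ((1 OR 0) AND (NOT 1 OR 1))) -> 1
  row 14 [01110]: (((0 OR NOT 1) AND (1 AND 0)) OR ((1 OR 0) AND (NOT 1 OR 1))) -> 1
  row 15 [01111]: (((0 OR NOT 1) AND (1 AND 1)) OR ((1 OR 0) AND (NOT 1 OR 1))) -> 1
  row 16 [10000]: (((1 OR NOT 0) AND (0 AND 0)) OR ((0 OR 1) AND (NOT 0 OR 0))) -> 1
  row 17 [10001]: (((1 OR NOT 0) AND (0 AND 1)) OR ((0 OR 1) AND (NOT 0 OR 0))) -> 1
  row 18 [10010]: (((1 OR NOT 0) AND (0 AND 0)) OR ((0 OR 1) AND (NOT 0 OR 0))) -> 1
  row 19 [10011]: (((1 OR NOT 0) AND (0 AND 1)) OR ((0 OR 1) AND (NOT 0 OR 0))) -> 1
  row 20 [10100]: (((1 OR NOT 0) AND (0 AND 0)) OR ((1 OR 1) AND (NOT 0 OR 0))) -> 1
  row 21 [10101]: (((1 OR NOT 0) AND (0 AND 1)) OR ((1 OR 1) AND (NOT 0 OR 0))) -> 1
  row 22 [10110]: (((1 OR NOT 0) AND (0 AND 0)) OR ((1 OR 1) AND (NOT 0 OR 0))) -> 1
  row 23 [10111]: (((1 OR NOT 0) AND (0 AND 1)) OR ((1 OR 1) AND (NOT 0 OR 0))) -> 1
  row 24 [11000]: (((1 OR NOT 1) AND (1 AND 0)) OR ((0 OR 1) AND (NOT 1 OR 1))) -> 1
  row 25 [11001]: (((1 OR NOT 1) AND (1 AND 1)) OR ((0 OR 1) AND (NOT 1 OR 1))) -> 1
  row 26 [11010]: (((1 OR NOT 1) AND (1 AND 0)) OR ((0 OR 1) AND (NOT 1 OR 1))) -> 1
  row 27 [11011]: (((1 OR NOT 1) AND (1 AND 1)) OR ((0 OR 1) AND (NOT 1 OR 1))) -> 1
  row 28 [11100]: (((1 OR NOT 1) AND (1 AND 0)) OR ((1 OR 1) AND (NOT 1 OR 1))) -> 1
  row 29 [11101]: (((1 OR NOT 1) AND (1 AND 1)) OR ((1 OR 1) AND (NOT 1 OR 1))) -> 1
  row 30 [11110]: (((1 OR NOT 1) AND (1 AND 0)) OR ((1 OR 1) AND (NOT 1 OR 1))) -> 1
  row 31 [11111]: (((1 OR NOT 1) AND (1 AND 1)) OR ((1 OR 1) AND (NOT 1 OR 1))) -> 1
Full result column, 4 rows per line (a,b,c fixed per line; d,e runs 00..11 left to right):
  rows 0-3 [a,b,c=000]: 0000  = hex 0
  rows 4-7 [a,b,c=001]: 1111  = hex F
  rows 8-11 [a,b,c=010]: 0000  = hex 0
  rows 12-15 [a,b,c=011]: 1111  = hex F
  rows 16-19 [a,b,c=100]: 1111  = hex F
  rows 20-23 [a,b,c=101]: 1111  = hex F
  rows 24-27 [a,b,c=110]: 1111  = hex F
  rows 28-31 [a,b,c=111]: 1111  = hex F
Output column (row 0 .. row 31) = 00001111000011111111111111111111
Output column grouped in 4s = 0000 1111 0000 1111 1111 1111 1111 1111 = 0x0F0FFFFF
Convert to decimal digit by digit (value = value*16 + digit):
  0 -> 0
  0*16 + 15 (F) = 15
  15*16 + 0 = 240
  240*16 + 15 (F) = 3855
  3855*16 + 15 (F) = 61695
  61695*16 + 15 (F) = 987135
  987135*16 + 15 (F) = 15794175
  15794175*16 + 15 (F) = 252706815
Decimal = 252706815

252706815


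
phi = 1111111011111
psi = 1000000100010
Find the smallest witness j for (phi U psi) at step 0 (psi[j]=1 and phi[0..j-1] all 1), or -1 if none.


(phi U psi) at 0: need smallest j with psi[j]=1 and phi[i]=1 for all i in [0,j).
Scan from step 0:
  step 0: psi=1 and phi held for [0,0) -> witness found
Witness step = 0

0


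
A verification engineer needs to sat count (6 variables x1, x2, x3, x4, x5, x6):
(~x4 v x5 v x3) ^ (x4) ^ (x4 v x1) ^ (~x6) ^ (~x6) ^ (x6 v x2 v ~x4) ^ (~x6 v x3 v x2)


CNF with 7 clauses over 6 vars (64 assignments).
An assignment satisfies CNF iff every clause has >=1 true literal.
Check each row (bits = x1,x2,x3,x4,x5,x6; clause T/F shown):
  row 0 [000000]: clauses=TFFTTTT -> 0
  row 1 [000001]: clauses=TFFFFTF -> 0
  row 2 [000010]: clauses=TFFTTTT -> 0
  row 3 [000011]: clauses=TFFFFTF -> 0
  row 4 [000100]: clauses=FTTTTFT -> 0
  (every remaining row is evaluated the same way; all 64 results are listed next)
Full result column, 8 rows per line (x1,x2,x3 fixed per line; x4,x5,x6 runs 000..111 left to right):
  rows 0-7 [x1,x2,x3=000]: 00000000  (ones: 0)
  rows 8-15 [x1,x2,x3=001]: 00000000  (ones: 0)
  rows 16-23 [x1,x2,x3=010]: 00000010  (ones: 1)
  rows 24-31 [x1,x2,x3=011]: 00001010  (ones: 2)
  rows 32-39 [x1,x2,x3=100]: 00000000  (ones: 0)
  rows 40-47 [x1,x2,x3=101]: 00000000  (ones: 0)
  rows 48-55 [x1,x2,x3=110]: 00000010  (ones: 1)
  rows 56-63 [x1,x2,x3=111]: 00001010  (ones: 2)
Satisfying assignments = 0+0+1+2+0+0+1+2 = 6

6


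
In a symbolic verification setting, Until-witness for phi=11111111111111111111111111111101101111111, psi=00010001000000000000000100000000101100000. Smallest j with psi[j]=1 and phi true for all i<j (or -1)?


(phi U psi) at 0: need smallest j with psi[j]=1 and phi[i]=1 for all i in [0,j).
Scan from step 0:
  step 0: phi=1, psi=0 -> continue
  step 1: phi=1, psi=0 -> continue
  step 2: phi=1, psi=0 -> continue
  step 3: psi=1 and phi held for [0,3) -> witness found
Witness step = 3

3


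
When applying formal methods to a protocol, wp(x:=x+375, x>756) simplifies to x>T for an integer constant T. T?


Formula: wp(x:=E, P) = P[E/x] (substitute E for x in postcondition)
Step 1: Postcondition: x>756
Step 2: Substitute x+375 for x: x+375>756
Step 3: Solve for x: x > 756-375 = 381

381


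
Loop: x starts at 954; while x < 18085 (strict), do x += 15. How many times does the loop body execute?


Step 1: x goes from 954 toward 18085 by 15; the body runs while x<18085, so iterations = ceil((bound-start)/step)
Step 2: Distance=17131
Step 3: ceil(17131/15)=1143

1143


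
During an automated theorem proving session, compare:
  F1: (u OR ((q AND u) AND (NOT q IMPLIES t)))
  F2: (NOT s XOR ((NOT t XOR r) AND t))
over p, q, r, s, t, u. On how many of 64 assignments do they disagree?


F1 = (u OR ((q AND u) AND (NOT q IMPLIES t)))
F2 = (NOT s XOR ((NOT t XOR r) AND t))
Evaluate both on each of 64 rows (bits = p,q,r,s,t,u):
  row 0 [000000]: F1=0 F2=1 (differ) -> 1
  row 1 [000001]: F1=1 F2=1 -> 0
  row 2 [000010]: F1=0 F2=1 (differ) -> 1
  row 3 [000011]: F1=1 F2=1 -> 0
  row 4 [000100]: F1=0 F2=0 -> 0
  (every remaining row is evaluated the same way; all 64 results are listed next)
Full result column, 8 rows per line (p,q,r fixed per line; s,t,u runs 000..111 left to right):
  rows 0-7 [p,q,r=000]: 10100101  (ones: 4)
  rows 8-15 [p,q,r=001]: 10010110  (ones: 4)
  rows 16-23 [p,q,r=010]: 10100101  (ones: 4)
  rows 24-31 [p,q,r=011]: 10010110  (ones: 4)
  rows 32-39 [p,q,r=100]: 10100101  (ones: 4)
  rows 40-47 [p,q,r=101]: 10010110  (ones: 4)
  rows 48-55 [p,q,r=110]: 10100101  (ones: 4)
  rows 56-63 [p,q,r=111]: 10010110  (ones: 4)
Disagreements = 4+4+4+4+4+4+4+4 = 32

32


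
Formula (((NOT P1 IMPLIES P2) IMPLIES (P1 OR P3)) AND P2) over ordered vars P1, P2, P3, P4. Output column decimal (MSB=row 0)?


Formula: (((NOT P1 IMPLIES P2) IMPLIES (P1 OR P3)) AND P2) over P1, P2, P3, P4 (16 rows)
Evaluate each row (bits = P1,P2,P3,P4, MSB first):
  row 0 [0000]: (((NOT 0 IMPLIES 0) IMPLIES (0 OR 0)) AND 0) -> 0
  row 1 [0001]: (((NOT 0 IMPLIES 0) IMPLIES (0 OR 0)) AND 0) -> 0
  row 2 [0010]: (((NOT 0 IMPLIES 0) IMPLIES (0 OR 1)) AND 0) -> 0
  row 3 [0011]: (((NOT 0 IMPLIES 0) IMPLIES (0 OR 1)) AND 0) -> 0
  row 4 [0100]: (((NOT 0 IMPLIES 1) IMPLIES (0 OR 0)) AND 1) -> 0
  row 5 [0101]: (((NOT 0 IMPLIES 1) IMPLIES (0 OR 0)) AND 1) -> 0
  row 6 [0110]: (((NOT 0 IMPLIES 1) IMPLIES (0 OR 1)) AND 1) -> 1
  row 7 [0111]: (((NOT 0 IMPLIES 1) IMPLIES (0 OR 1)) AND 1) -> 1
  row 8 [1000]: (((NOT 1 IMPLIES 0) IMPLIES (1 OR 0)) AND 0) -> 0
  row 9 [1001]: (((NOT 1 IMPLIES 0) IMPLIES (1 OR 0)) AND 0) -> 0
  row 10 [1010]: (((NOT 1 IMPLIES 0) IMPLIES (1 OR 1)) AND 0) -> 0
  row 11 [1011]: (((NOT 1 IMPLIES 0) IMPLIES (1 OR 1)) AND 0) -> 0
  row 12 [1100]: (((NOT 1 IMPLIES 1) IMPLIES (1 OR 0)) AND 1) -> 1
  row 13 [1101]: (((NOT 1 IMPLIES 1) IMPLIES (1 OR 0)) AND 1) -> 1
  row 14 [1110]: (((NOT 1 IMPLIES 1) IMPLIES (1 OR 1)) AND 1) -> 1
  row 15 [1111]: (((NOT 1 IMPLIES 1) IMPLIES (1 OR 1)) AND 1) -> 1
Full result column, 4 rows per line (P1,P2 fixed per line; P3,P4 runs 00..11 left to right):
  rows 0-3 [P1,P2=00]: 0000  = hex 0
  rows 4-7 [P1,P2=01]: 0011  = hex 3
  rows 8-11 [P1,P2=10]: 0000  = hex 0
  rows 12-15 [P1,P2=11]: 1111  = hex F
Output column (row 0 .. row 15) = 0000001100001111
Output column grouped in 4s = 0000 0011 0000 1111 = 0x030F
Convert to decimal digit by digit (value = value*16 + digit):
  0 -> 0
  0*16 + 3 = 3
  3*16 + 0 = 48
  48*16 + 15 (F) = 783
Decimal = 783

783


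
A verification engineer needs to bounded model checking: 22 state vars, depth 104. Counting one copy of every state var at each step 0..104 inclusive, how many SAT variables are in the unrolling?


BMC unrolls to depth k, creating one copy of each state var for steps 0..k.
Step count = 104 + 1 = 105 (steps 0 through 104)
Vars per step = 22
Total = 22 * 105 = 2310

2310


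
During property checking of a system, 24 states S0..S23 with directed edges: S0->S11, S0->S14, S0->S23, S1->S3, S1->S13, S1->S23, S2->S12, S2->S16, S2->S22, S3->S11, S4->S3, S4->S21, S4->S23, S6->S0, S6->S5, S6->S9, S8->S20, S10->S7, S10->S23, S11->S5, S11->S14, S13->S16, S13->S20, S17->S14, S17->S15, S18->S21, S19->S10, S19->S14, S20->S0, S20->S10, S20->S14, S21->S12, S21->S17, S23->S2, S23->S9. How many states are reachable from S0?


BFS from S0:
  layer 0: {S0}
  layer 1: {S11, S14, S23}
  layer 2: {S2, S5, S9}
  layer 3: {S12, S16, S22}
Reachable set: {S0, S2, S5, S9, S11, S12, S14, S16, S22, S23}
Count = 10

10
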